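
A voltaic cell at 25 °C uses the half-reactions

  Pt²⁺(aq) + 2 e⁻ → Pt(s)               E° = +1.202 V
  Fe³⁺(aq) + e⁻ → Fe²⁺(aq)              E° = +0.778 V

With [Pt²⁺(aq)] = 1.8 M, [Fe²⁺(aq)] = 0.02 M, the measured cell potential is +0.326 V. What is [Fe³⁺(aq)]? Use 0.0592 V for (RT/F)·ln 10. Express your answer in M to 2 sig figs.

1.2 M

The Pt²⁺/Pt couple has the larger reduction potential, so it is the cathode: E°cell = +1.202 − (+0.778) = +0.424 V and n = 2.
Rearranging E = E° − (0.0592/n)·log Q gives log Q = 2(+0.424 − (+0.326))/0.0592 = 3.311.
The balanced reaction is Pt²⁺(aq) + 2 Fe²⁺(aq) → Pt(s) + 2 Fe³⁺(aq), so Q = [Fe³⁺(aq)]^2 / ([Pt²⁺(aq)]·[Fe²⁺(aq)]^2).
Isolating [Fe³⁺(aq)] in Q = 10^{3.311} yields log [Fe³⁺(aq)] = 0.084, i.e. 1.2 M.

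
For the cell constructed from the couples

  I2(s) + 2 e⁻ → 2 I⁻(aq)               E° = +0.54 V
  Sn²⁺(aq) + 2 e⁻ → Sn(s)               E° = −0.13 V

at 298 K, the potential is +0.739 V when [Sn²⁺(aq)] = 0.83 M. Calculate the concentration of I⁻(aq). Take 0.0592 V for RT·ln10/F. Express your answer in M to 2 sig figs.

The I₂/I⁻ couple has the larger reduction potential, so it is the cathode: E°cell = +0.54 − (−0.13) = +0.67 V and n = 2.
From the Nernst equation, log Q = n(E° − E)/0.0592 = 2·(+0.67 − (+0.739))/0.0592 = −2.331.
The balanced reaction is I2(s) + Sn(s) → 2 I⁻(aq) + Sn²⁺(aq), so Q = [I⁻(aq)]^2·[Sn²⁺(aq)].
Substituting the known concentrations and solving, log [I⁻(aq)] = −1.125 and [I⁻(aq)] = 0.075 M.

0.075 M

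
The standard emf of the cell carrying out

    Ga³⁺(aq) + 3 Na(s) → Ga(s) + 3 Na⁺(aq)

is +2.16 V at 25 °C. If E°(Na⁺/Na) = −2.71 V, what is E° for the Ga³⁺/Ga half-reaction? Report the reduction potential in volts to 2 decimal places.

−0.55 V

In the reaction as written the Ga³⁺/Ga couple is reduced (cathode) and Na⁺/Na is oxidized (anode), so E°cell = E°(Ga³⁺/Ga) − E°(Na⁺/Na).
E°(Ga³⁺/Ga) = E°cell + E°(anode) = +2.16 + (−2.71) = −0.55 V.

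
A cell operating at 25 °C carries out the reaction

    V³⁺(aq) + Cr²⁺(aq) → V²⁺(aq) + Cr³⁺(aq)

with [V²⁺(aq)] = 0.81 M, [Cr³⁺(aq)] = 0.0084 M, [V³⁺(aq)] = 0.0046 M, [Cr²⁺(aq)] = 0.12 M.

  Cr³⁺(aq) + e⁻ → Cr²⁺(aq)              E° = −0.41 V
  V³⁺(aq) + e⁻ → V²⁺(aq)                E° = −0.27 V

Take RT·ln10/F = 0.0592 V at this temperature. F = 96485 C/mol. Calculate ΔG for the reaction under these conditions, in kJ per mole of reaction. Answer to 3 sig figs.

With V³⁺/V²⁺ reduced at the cathode, E°cell = −0.27 − (−0.41) = +0.14 V and n = 1.
Q = ([V²⁺(aq)]·[Cr³⁺(aq)]) / ([V³⁺(aq)]·[Cr²⁺(aq)]) = 12.3, so log Q = 1.091 and E = +0.14 − (0.0592/1)(1.091) = +0.0754 V.
Then ΔG = −nFE = −1 × 96485 × +0.0754 J/mol = −7.27 kJ/mol.

−7.27 kJ/mol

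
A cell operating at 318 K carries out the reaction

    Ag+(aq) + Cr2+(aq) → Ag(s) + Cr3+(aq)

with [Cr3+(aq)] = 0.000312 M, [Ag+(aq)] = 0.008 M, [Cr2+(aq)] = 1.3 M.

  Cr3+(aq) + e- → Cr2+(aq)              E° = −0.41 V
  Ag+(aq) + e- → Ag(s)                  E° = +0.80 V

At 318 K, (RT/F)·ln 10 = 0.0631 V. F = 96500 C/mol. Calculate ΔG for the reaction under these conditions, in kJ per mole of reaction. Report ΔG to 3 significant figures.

With Ag⁺/Ag reduced at the cathode, E°cell = +0.80 − (−0.41) = +1.21 V and n = 1.
Q = [Cr3+(aq)] / ([Ag+(aq)]·[Cr2+(aq)]) = 0.03, so log Q = −1.523 and E = +1.21 − (0.0631/1)(−1.523) = +1.3061 V.
ΔG = −nFE = −(1)(96500)(+1.3061) J/mol = −126 kJ/mol.

−126 kJ/mol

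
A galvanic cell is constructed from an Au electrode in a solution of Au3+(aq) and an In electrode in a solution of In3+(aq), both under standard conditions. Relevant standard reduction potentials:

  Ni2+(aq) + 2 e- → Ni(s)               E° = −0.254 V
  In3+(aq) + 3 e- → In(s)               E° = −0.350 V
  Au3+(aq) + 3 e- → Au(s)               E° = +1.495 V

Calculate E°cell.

Of the two couples in this cell, the one with the more positive reduction potential is reduced at the cathode: here that is Au³⁺/Au (+1.495 V); In³⁺/In (−0.350 V) is the anode.
E°cell = E°(cathode) − E°(anode) = +1.495 − (−0.350) = +1.845 V.

+1.845 V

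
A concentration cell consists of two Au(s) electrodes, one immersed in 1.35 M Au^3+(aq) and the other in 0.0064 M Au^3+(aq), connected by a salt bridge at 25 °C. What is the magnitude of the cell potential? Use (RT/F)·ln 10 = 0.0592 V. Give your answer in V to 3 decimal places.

0.046 V

For a concentration cell E°cell = 0, since both electrodes use the same couple.
The compartment with the higher Au^3+(aq) concentration (1.35 M) acts as the cathode; ions are reduced there and produced at the dilute (0.0064 M) anode.
With n = 3, Ecell = −(0.0592/3)·log([dilute]/[conc]) = −(0.0592/3)·log(0.0064/1.35) = +0.046 V.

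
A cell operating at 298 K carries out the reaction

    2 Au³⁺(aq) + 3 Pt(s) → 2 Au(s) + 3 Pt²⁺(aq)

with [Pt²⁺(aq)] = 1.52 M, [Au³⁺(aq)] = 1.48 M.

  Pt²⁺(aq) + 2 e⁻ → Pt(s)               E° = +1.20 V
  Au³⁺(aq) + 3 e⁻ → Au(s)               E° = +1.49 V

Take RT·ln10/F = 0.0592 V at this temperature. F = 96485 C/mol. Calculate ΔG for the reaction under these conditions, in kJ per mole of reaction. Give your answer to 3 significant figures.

With Au³⁺/Au reduced at the cathode, E°cell = +1.49 − (+1.20) = +0.29 V and n = 6.
Q = [Pt²⁺(aq)]^3 / [Au³⁺(aq)]^2 = 1.6, so log Q = 0.205 and E = +0.29 − (0.0592/6)(0.205) = +0.2880 V.
Finally ΔG = −nFE = −(6)(96485 C/mol)(+0.2880 V) = −167 kJ/mol.

−167 kJ/mol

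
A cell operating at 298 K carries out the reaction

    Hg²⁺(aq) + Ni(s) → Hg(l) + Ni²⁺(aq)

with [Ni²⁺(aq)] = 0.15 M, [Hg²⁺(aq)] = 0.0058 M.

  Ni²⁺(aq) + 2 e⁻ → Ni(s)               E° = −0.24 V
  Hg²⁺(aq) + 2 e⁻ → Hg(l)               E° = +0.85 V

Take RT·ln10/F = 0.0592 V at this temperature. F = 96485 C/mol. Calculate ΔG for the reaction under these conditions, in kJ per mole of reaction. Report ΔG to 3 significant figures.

E°cell = +0.85 − (−0.24) = +1.09 V; the balanced reaction transfers n = 2 electrons.
Q = [Ni²⁺(aq)] / [Hg²⁺(aq)] = 25.9, so log Q = 1.413 and E = +1.09 − (0.0592/2)(1.413) = +1.0482 V.
Finally ΔG = −nFE = −(2)(96485 C/mol)(+1.0482 V) = −202 kJ/mol.

−202 kJ/mol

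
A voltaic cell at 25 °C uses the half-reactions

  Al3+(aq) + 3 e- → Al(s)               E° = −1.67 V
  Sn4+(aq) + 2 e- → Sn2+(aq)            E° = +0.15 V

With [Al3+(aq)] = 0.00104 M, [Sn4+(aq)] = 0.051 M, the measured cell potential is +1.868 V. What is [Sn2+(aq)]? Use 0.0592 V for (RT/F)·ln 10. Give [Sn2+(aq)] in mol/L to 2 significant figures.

The Sn⁴⁺/Sn²⁺ couple has the larger reduction potential, so it is the cathode: E°cell = +0.15 − (−1.67) = +1.82 V and n = 6.
Rearranging E = E° − (0.0592/n)·log Q gives log Q = 6(+1.82 − (+1.868))/0.0592 = −4.865.
Balancing electrons gives 3 Sn4+(aq) + 2 Al(s) → 3 Sn2+(aq) + 2 Al3+(aq); thus Q = ([Sn2+(aq)]^3·[Al3+(aq)]^2) / [Sn4+(aq)]^3.
Solving for the unknown gives log [Sn2+(aq)] = −0.925, so [Sn2+(aq)] ≈ 0.12 M.

0.12 M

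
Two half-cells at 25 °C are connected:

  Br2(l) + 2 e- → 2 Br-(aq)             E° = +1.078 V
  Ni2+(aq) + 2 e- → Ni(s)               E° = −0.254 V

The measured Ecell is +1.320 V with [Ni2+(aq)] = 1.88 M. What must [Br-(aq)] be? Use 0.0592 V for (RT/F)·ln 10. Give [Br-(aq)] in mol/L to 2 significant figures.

Br₂/Br⁻ is the cathode (higher E°); E°cell = +1.078 − (−0.254) = +1.332 V with n = 2.
Rearranging E = E° − (0.0592/n)·log Q gives log Q = 2(+1.332 − (+1.320))/0.0592 = 0.405.
Balancing electrons gives Br2(l) + Ni(s) → 2 Br-(aq) + Ni2+(aq); thus Q = [Br-(aq)]^2·[Ni2+(aq)].
Substituting the known concentrations and solving, log [Br-(aq)] = 0.065 and [Br-(aq)] = 1.2 M.

1.2 M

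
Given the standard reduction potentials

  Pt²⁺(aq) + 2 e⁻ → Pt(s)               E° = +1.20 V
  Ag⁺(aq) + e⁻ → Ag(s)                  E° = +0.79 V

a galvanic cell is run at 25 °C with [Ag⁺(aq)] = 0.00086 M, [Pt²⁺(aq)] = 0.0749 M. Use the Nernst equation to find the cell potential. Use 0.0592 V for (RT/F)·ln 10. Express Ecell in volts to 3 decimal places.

Pt²⁺/Pt is reduced (cathode, E° = +1.20 V) and Ag⁺/Ag is oxidized (anode).
E°cell = E°cat − E°an = +1.20 − (+0.79) = +0.41 V; n = 2.
Balancing gives Pt²⁺(aq) + 2 Ag(s) → Pt(s) + 2 Ag⁺(aq); hence Q = [Ag⁺(aq)]^2 / [Pt²⁺(aq)] = 9.87×10^−6 (log Q = −5.005).
By the Nernst equation, E = +0.41 − (0.0592/2)·(−5.005) = +0.558 V.

+0.558 V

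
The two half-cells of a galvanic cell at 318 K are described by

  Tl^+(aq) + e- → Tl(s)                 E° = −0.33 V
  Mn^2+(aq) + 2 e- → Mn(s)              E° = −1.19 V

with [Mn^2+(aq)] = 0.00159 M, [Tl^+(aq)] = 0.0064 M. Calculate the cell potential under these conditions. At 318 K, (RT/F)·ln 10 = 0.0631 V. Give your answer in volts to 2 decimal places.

+0.81 V

The Tl⁺/Tl couple has the more positive E°, so it is the cathode; Mn²⁺/Mn is the anode.
E°cell = E°cat − E°an = −0.33 − (−1.19) = +0.86 V; n = 2.
For the overall reaction 2 Tl^+(aq) + Mn(s) → 2 Tl(s) + Mn^2+(aq), Q = [Mn^2+(aq)] / [Tl^+(aq)]^2 = 38.8, giving log Q = 1.589.
Applying E = E° − (RT ln10/nF)·log Q gives +0.86 − (0.0631/2)(1.589) = +0.81 V.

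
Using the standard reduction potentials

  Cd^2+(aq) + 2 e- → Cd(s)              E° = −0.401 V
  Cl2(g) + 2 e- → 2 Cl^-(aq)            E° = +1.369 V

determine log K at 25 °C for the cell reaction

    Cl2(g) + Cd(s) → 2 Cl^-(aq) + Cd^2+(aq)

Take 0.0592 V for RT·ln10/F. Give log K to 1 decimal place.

log K = 59.8

The Cl₂/Cl⁻ couple is reduced (cathode); E°cell = +1.369 − (−0.401) = +1.770 V with n = 2.
At equilibrium E = 0, so log K = nE°cell / 0.0592 = (2)(+1.770) / 0.0592 = 59.8.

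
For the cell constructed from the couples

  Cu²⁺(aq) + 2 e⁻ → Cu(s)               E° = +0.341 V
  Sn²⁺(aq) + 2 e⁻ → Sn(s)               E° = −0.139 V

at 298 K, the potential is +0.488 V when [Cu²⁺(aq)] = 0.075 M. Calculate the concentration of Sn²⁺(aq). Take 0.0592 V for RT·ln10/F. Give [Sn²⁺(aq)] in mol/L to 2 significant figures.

0.040 M

With Cu²⁺/Cu at the cathode and Sn²⁺/Sn at the anode, E°cell = +0.341 − (−0.139) = +0.480 V (n = 2).
From the Nernst equation, log Q = n(E° − E)/0.0592 = 2·(+0.480 − (+0.488))/0.0592 = −0.270.
The balanced reaction is Cu²⁺(aq) + Sn(s) → Cu(s) + Sn²⁺(aq), so Q = [Sn²⁺(aq)] / [Cu²⁺(aq)].
Isolating [Sn²⁺(aq)] in Q = 10^{−0.270} yields log [Sn²⁺(aq)] = −1.395, i.e. 0.040 M.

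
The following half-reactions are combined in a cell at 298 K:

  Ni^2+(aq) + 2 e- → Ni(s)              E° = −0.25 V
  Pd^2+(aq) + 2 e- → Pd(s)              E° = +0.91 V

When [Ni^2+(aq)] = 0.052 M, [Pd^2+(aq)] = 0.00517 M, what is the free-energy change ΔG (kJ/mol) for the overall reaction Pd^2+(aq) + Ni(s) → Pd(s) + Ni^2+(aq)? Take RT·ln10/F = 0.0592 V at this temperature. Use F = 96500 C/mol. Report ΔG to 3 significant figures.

−218 kJ/mol

The standard cell potential is +0.91 − (−0.25) = +1.16 V, with n = 2 electrons in the balanced equation.
The reaction quotient is [Ni^2+(aq)] / [Pd^2+(aq)] = 10.1; by Nernst, E = +1.16 − (0.0592/2)(1.003) = +1.1303 V.
ΔG = −nFE = −(2)(96500)(+1.1303) J/mol = −218 kJ/mol.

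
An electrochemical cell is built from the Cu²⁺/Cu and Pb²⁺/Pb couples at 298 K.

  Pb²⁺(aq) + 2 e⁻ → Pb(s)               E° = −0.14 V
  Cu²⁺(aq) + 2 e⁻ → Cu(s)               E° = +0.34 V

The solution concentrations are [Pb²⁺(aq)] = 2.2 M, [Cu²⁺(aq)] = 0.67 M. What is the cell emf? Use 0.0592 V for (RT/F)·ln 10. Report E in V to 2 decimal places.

Cu²⁺/Cu is reduced (cathode, E° = +0.34 V) and Pb²⁺/Pb is oxidized (anode).
The standard potential is +0.34 − (−0.14) = +0.48 V and the balanced reaction transfers n = 2 electrons.
The balanced reaction is Cu²⁺(aq) + Pb(s) → Cu(s) + Pb²⁺(aq), so Q = [Pb²⁺(aq)] / [Cu²⁺(aq)] = 3.28 and log Q = 0.516.
Applying E = E° − (RT ln10/nF)·log Q gives +0.48 − (0.0592/2)(0.516) = +0.46 V.

+0.46 V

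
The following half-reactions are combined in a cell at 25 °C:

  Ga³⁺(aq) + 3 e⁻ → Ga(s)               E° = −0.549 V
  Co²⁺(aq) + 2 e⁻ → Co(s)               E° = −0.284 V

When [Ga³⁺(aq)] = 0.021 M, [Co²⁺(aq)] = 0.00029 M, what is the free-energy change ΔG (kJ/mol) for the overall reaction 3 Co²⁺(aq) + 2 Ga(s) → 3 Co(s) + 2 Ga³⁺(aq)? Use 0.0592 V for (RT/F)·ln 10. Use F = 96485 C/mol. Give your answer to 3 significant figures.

The standard cell potential is −0.284 − (−0.549) = +0.265 V, with n = 6 electrons in the balanced equation.
Here Q = [Ga³⁺(aq)]^2 / [Co²⁺(aq)]^3 = 1.81×10^7 (log Q = 7.257), giving E = +0.265 − (0.0592/6)·(7.257) = +0.1934 V.
Then ΔG = −nFE = −6 × 96485 × +0.1934 J/mol = −112 kJ/mol.

−112 kJ/mol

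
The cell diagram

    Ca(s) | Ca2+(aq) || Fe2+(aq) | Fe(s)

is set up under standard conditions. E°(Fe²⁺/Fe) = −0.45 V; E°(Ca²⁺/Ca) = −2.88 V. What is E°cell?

By convention the left-hand electrode in cell notation is the anode (oxidation) and the right-hand electrode is the cathode (reduction).
E°cell = E°(right) − E°(left) = −0.45 − (−2.88) = +2.43 V.

+2.43 V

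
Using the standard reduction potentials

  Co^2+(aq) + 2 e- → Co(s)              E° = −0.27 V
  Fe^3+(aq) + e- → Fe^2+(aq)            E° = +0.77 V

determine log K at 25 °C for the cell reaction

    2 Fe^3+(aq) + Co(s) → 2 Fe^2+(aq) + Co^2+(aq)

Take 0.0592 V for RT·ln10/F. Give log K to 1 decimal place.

log K = 35.1

The Fe³⁺/Fe²⁺ couple is reduced (cathode); E°cell = +0.77 − (−0.27) = +1.04 V with n = 2.
At equilibrium E = 0, so log K = nE°cell / 0.0592 = (2)(+1.04) / 0.0592 = 35.1.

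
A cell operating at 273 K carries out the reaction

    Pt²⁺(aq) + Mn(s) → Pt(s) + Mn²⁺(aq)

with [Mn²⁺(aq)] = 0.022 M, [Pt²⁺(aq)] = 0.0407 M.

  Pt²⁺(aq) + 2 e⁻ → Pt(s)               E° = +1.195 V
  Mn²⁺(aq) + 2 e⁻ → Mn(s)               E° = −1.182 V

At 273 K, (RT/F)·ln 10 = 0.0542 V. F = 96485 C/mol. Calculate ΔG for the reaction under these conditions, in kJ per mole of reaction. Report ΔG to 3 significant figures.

−460 kJ/mol

With Pt²⁺/Pt reduced at the cathode, E°cell = +1.195 − (−1.182) = +2.377 V and n = 2.
The reaction quotient is [Mn²⁺(aq)] / [Pt²⁺(aq)] = 0.541; by Nernst, E = +2.377 − (0.0542/2)(−0.267) = +2.3842 V.
ΔG = −nFE = −(2)(96485)(+2.3842) J/mol = −460 kJ/mol.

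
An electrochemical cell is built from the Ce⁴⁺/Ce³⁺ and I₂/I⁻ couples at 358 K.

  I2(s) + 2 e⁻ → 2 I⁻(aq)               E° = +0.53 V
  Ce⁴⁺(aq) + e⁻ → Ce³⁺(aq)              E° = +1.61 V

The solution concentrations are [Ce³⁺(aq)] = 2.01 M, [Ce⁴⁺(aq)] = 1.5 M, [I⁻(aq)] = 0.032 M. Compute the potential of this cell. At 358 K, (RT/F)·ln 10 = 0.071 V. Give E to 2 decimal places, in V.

+0.96 V

The Ce⁴⁺/Ce³⁺ couple has the more positive E°, so it is the cathode; I₂/I⁻ is the anode.
E°cell = E°cat − E°an = +1.61 − (+0.53) = +1.08 V; n = 2.
Balancing gives 2 Ce⁴⁺(aq) + 2 I⁻(aq) → 2 Ce³⁺(aq) + I2(s); hence Q = [Ce³⁺(aq)]^2 / ([Ce⁴⁺(aq)]^2·[I⁻(aq)]^2) = 1.75×10^3 (log Q = 3.244).
By the Nernst equation, E = +1.08 − (0.071/2)·(3.244) = +0.96 V.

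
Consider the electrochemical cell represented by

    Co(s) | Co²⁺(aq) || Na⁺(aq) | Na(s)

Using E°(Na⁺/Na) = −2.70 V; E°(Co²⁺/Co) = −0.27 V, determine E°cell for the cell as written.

By convention the left-hand electrode in cell notation is the anode (oxidation) and the right-hand electrode is the cathode (reduction).
E°cell = E°(right) − E°(left) = −2.70 − (−0.27) = −2.43 V.
The negative sign shows that, as written, the cell would require an external voltage to drive the reaction.

−2.43 V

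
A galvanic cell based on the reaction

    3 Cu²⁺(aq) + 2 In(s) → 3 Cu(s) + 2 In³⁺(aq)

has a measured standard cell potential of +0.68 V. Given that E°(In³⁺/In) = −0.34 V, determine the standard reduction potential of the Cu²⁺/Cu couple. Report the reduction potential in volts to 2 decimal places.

In the reaction as written the Cu²⁺/Cu couple is reduced (cathode) and In³⁺/In is oxidized (anode), so E°cell = E°(Cu²⁺/Cu) − E°(In³⁺/In).
E°(Cu²⁺/Cu) = E°cell + E°(anode) = +0.68 + (−0.34) = +0.34 V.

+0.34 V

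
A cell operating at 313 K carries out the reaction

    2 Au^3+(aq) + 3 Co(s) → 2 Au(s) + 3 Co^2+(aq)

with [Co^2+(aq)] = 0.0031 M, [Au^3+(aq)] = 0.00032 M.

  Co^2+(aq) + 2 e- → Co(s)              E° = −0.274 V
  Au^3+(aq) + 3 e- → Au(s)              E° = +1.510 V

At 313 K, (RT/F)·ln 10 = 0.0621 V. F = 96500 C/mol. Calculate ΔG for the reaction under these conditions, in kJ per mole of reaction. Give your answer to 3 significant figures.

−1040 kJ/mol

With Au³⁺/Au reduced at the cathode, E°cell = +1.510 − (−0.274) = +1.784 V and n = 6.
The reaction quotient is [Co^2+(aq)]^3 / [Au^3+(aq)]^2 = 0.291; by Nernst, E = +1.784 − (0.0621/6)(−0.536) = +1.7895 V.
Finally ΔG = −nFE = −(6)(96500 C/mol)(+1.7895 V) = −1040 kJ/mol.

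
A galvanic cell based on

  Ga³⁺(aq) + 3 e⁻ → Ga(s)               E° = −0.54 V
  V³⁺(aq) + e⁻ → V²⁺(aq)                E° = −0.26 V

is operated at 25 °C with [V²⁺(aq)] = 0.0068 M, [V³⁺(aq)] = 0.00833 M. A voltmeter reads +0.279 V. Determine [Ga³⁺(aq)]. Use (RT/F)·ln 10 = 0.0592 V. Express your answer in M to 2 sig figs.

2.1 M

V³⁺/V²⁺ is the cathode (higher E°); E°cell = −0.26 − (−0.54) = +0.28 V with n = 3.
Since E = E° − (0.0592/n)·log Q, log Q = n(E° − E)/0.0592 = 0.051.
Balancing electrons gives 3 V³⁺(aq) + Ga(s) → 3 V²⁺(aq) + Ga³⁺(aq); thus Q = ([V²⁺(aq)]^3·[Ga³⁺(aq)]) / [V³⁺(aq)]^3.
Solving for the unknown gives log [Ga³⁺(aq)] = 0.315, so [Ga³⁺(aq)] ≈ 2.1 M.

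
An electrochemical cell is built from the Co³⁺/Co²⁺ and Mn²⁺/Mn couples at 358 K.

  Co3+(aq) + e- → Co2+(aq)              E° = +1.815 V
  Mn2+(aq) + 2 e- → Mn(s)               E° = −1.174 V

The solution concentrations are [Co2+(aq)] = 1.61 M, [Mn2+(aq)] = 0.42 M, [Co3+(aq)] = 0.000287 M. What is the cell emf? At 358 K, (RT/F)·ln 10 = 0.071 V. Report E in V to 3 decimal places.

The Co³⁺/Co²⁺ couple has the more positive E°, so it is the cathode; Mn²⁺/Mn is the anode.
The standard potential is +1.815 − (−1.174) = +2.989 V and the balanced reaction transfers n = 2 electrons.
For the overall reaction 2 Co3+(aq) + Mn(s) → 2 Co2+(aq) + Mn2+(aq), Q = ([Co2+(aq)]^2·[Mn2+(aq)]) / [Co3+(aq)]^2 = 1.32×10^7, giving log Q = 7.121.
Applying E = E° − (RT ln10/nF)·log Q gives +2.989 − (0.071/2)(7.121) = +2.736 V.

+2.736 V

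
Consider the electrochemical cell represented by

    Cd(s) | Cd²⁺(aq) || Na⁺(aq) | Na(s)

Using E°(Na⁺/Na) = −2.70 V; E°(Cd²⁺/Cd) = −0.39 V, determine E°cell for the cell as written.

By convention the left-hand electrode in cell notation is the anode (oxidation) and the right-hand electrode is the cathode (reduction).
E°cell = E°(right) − E°(left) = −2.70 − (−0.39) = −2.31 V.
The negative sign shows that, as written, the cell would require an external voltage to drive the reaction.

−2.31 V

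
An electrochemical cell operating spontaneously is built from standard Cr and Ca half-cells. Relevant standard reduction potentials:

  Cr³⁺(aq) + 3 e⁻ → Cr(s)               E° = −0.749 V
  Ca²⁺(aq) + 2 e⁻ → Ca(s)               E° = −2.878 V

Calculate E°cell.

Of the two couples in this cell, the one with the more positive reduction potential is reduced at the cathode: here that is Cr³⁺/Cr (−0.749 V); Ca²⁺/Ca (−2.878 V) is the anode.
E°cell = E°(cathode) − E°(anode) = −0.749 − (−2.878) = +2.129 V.

+2.129 V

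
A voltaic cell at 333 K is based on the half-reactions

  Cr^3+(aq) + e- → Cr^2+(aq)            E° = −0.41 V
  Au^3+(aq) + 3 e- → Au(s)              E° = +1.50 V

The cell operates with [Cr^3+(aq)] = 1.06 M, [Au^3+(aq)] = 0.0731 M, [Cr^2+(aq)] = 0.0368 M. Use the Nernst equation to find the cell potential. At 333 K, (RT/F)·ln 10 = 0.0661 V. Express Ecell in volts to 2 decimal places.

+1.79 V

The Au³⁺/Au couple has the more positive E°, so it is the cathode; Cr³⁺/Cr²⁺ is the anode.
E°cell = E°cat − E°an = +1.50 − (−0.41) = +1.91 V; n = 3.
The balanced reaction is Au^3+(aq) + 3 Cr^2+(aq) → Au(s) + 3 Cr^3+(aq), so Q = [Cr^3+(aq)]^3 / ([Au^3+(aq)]·[Cr^2+(aq)]^3) = 3.27×10^5 and log Q = 5.514.
E = E° − (0.0661/n)·log Q = +1.91 − (0.0661/3)(5.514) = +1.79 V.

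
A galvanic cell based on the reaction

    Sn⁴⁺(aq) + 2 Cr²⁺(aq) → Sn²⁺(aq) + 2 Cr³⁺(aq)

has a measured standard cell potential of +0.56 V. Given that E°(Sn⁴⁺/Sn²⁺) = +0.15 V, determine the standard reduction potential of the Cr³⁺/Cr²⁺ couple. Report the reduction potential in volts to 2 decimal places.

−0.41 V

In the reaction as written the Sn⁴⁺/Sn²⁺ couple is reduced (cathode) and Cr³⁺/Cr²⁺ is oxidized (anode), so E°cell = E°(Sn⁴⁺/Sn²⁺) − E°(Cr³⁺/Cr²⁺).
E°(Cr³⁺/Cr²⁺) = E°(cathode) − E°cell = +0.15 − (+0.56) = −0.41 V.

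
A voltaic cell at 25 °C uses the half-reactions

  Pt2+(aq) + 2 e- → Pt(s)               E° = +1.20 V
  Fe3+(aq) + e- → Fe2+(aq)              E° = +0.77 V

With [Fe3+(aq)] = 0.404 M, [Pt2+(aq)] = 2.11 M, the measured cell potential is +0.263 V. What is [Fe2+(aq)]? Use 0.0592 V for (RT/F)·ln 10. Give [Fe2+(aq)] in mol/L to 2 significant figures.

0.00042 M

The Pt²⁺/Pt couple has the larger reduction potential, so it is the cathode: E°cell = +1.20 − (+0.77) = +0.43 V and n = 2.
From the Nernst equation, log Q = n(E° − E)/0.0592 = 2·(+0.43 − (+0.263))/0.0592 = 5.642.
Balancing electrons gives Pt2+(aq) + 2 Fe2+(aq) → Pt(s) + 2 Fe3+(aq); thus Q = [Fe3+(aq)]^2 / ([Pt2+(aq)]·[Fe2+(aq)]^2).
Substituting the known concentrations and solving, log [Fe2+(aq)] = −3.377 and [Fe2+(aq)] = 0.00042 M.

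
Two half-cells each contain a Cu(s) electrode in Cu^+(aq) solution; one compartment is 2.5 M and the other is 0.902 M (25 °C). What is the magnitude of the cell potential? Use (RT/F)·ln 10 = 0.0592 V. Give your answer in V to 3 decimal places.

0.026 V

For a concentration cell E°cell = 0, since both electrodes use the same couple.
The compartment with the higher Cu^+(aq) concentration (2.5 M) acts as the cathode; ions are reduced there and produced at the dilute (0.902 M) anode.
With n = 1, Ecell = −(0.0592/1)·log([dilute]/[conc]) = −(0.0592/1)·log(0.902/2.5) = +0.026 V.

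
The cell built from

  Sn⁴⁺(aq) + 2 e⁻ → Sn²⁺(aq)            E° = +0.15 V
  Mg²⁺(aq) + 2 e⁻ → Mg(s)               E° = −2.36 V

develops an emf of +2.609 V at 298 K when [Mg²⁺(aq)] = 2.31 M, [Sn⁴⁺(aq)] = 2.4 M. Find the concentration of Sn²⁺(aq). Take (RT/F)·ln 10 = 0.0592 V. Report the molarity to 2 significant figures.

0.00047 M

With Sn⁴⁺/Sn²⁺ at the cathode and Mg²⁺/Mg at the anode, E°cell = +0.15 − (−2.36) = +2.51 V (n = 2).
From the Nernst equation, log Q = n(E° − E)/0.0592 = 2·(+2.51 − (+2.609))/0.0592 = −3.345.
The balanced reaction is Sn⁴⁺(aq) + Mg(s) → Sn²⁺(aq) + Mg²⁺(aq), so Q = ([Sn²⁺(aq)]·[Mg²⁺(aq)]) / [Sn⁴⁺(aq)].
Substituting the known concentrations and solving, log [Sn²⁺(aq)] = −3.328 and [Sn²⁺(aq)] = 0.00047 M.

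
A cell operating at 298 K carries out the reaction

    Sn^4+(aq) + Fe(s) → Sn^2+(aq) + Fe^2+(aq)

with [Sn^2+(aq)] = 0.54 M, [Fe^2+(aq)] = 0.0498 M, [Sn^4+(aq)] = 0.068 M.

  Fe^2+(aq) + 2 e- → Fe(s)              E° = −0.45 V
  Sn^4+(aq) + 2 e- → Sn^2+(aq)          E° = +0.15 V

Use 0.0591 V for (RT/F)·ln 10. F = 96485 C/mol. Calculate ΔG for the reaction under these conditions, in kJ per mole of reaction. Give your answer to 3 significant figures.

−118 kJ/mol

The standard cell potential is +0.15 − (−0.45) = +0.60 V, with n = 2 electrons in the balanced equation.
Q = ([Sn^2+(aq)]·[Fe^2+(aq)]) / [Sn^4+(aq)] = 0.395, so log Q = −0.403 and E = +0.60 − (0.0591/2)(−0.403) = +0.6119 V.
Finally ΔG = −nFE = −(2)(96485 C/mol)(+0.6119 V) = −118 kJ/mol.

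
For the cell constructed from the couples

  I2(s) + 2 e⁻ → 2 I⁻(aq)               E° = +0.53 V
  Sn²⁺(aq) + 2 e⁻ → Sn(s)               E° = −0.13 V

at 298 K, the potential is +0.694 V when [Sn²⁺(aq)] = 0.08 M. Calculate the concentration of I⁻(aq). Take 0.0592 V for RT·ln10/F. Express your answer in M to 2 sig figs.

The I₂/I⁻ couple has the larger reduction potential, so it is the cathode: E°cell = +0.53 − (−0.13) = +0.66 V and n = 2.
Since E = E° − (0.0592/n)·log Q, log Q = n(E° − E)/0.0592 = −1.149.
The balanced reaction is I2(s) + Sn(s) → 2 I⁻(aq) + Sn²⁺(aq), so Q = [I⁻(aq)]^2·[Sn²⁺(aq)].
Isolating [I⁻(aq)] in Q = 10^{−1.149} yields log [I⁻(aq)] = −0.026, i.e. 0.94 M.

0.94 M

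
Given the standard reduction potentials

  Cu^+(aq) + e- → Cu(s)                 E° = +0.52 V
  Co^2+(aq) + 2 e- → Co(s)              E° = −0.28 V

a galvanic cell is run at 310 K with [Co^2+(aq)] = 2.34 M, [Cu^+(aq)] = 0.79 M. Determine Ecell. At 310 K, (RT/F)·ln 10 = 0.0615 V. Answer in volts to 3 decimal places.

+0.782 V

Cu⁺/Cu is reduced (cathode, E° = +0.52 V) and Co²⁺/Co is oxidized (anode).
E°cell = E°cat − E°an = +0.52 − (−0.28) = +0.80 V; n = 2.
For the overall reaction 2 Cu^+(aq) + Co(s) → 2 Cu(s) + Co^2+(aq), Q = [Co^2+(aq)] / [Cu^+(aq)]^2 = 3.75, giving log Q = 0.574.
By the Nernst equation, E = +0.80 − (0.0615/2)·(0.574) = +0.782 V.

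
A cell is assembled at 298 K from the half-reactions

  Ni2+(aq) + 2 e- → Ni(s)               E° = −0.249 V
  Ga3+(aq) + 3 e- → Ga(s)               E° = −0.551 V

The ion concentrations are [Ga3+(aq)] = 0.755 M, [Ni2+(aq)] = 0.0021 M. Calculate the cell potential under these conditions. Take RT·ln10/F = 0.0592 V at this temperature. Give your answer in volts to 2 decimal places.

Ni²⁺/Ni is reduced (cathode, E° = −0.249 V) and Ga³⁺/Ga is oxidized (anode).
E°cell = E°cat − E°an = −0.249 − (−0.551) = +0.302 V; n = 6.
The balanced reaction is 3 Ni2+(aq) + 2 Ga(s) → 3 Ni(s) + 2 Ga3+(aq), so Q = [Ga3+(aq)]^2 / [Ni2+(aq)]^3 = 6.16×10^7 and log Q = 7.789.
E = E° − (0.0592/n)·log Q = +0.302 − (0.0592/6)(7.789) = +0.23 V.

+0.23 V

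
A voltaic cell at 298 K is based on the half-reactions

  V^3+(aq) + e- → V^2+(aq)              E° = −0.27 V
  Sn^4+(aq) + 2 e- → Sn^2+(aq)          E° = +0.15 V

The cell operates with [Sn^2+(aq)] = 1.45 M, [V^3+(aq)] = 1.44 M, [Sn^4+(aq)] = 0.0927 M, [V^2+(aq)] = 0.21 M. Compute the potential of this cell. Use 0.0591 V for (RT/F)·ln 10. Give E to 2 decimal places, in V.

+0.34 V

Since E°(Sn⁴⁺/Sn²⁺) > E°(V³⁺/V²⁺), Sn⁴⁺/Sn²⁺ serves as the cathode.
E°cell = E°cat − E°an = +0.15 − (−0.27) = +0.42 V; n = 2.
The balanced reaction is Sn^4+(aq) + 2 V^2+(aq) → Sn^2+(aq) + 2 V^3+(aq), so Q = ([Sn^2+(aq)]·[V^3+(aq)]^2) / ([Sn^4+(aq)]·[V^2+(aq)]^2) = 735 and log Q = 2.867.
Applying E = E° − (RT ln10/nF)·log Q gives +0.42 − (0.0591/2)(2.867) = +0.34 V.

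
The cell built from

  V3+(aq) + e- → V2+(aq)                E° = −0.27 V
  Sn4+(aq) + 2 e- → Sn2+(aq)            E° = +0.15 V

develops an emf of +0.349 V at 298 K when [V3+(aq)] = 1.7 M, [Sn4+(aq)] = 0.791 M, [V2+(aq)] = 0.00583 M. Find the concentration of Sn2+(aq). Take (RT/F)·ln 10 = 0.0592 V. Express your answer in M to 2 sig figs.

0.0023 M

Sn⁴⁺/Sn²⁺ is the cathode (higher E°); E°cell = +0.15 − (−0.27) = +0.42 V with n = 2.
From the Nernst equation, log Q = n(E° − E)/0.0592 = 2·(+0.42 − (+0.349))/0.0592 = 2.399.
The balanced reaction is Sn4+(aq) + 2 V2+(aq) → Sn2+(aq) + 2 V3+(aq), so Q = ([Sn2+(aq)]·[V3+(aq)]^2) / ([Sn4+(aq)]·[V2+(aq)]^2).
Solving for the unknown gives log [Sn2+(aq)] = −2.632, so [Sn2+(aq)] ≈ 0.0023 M.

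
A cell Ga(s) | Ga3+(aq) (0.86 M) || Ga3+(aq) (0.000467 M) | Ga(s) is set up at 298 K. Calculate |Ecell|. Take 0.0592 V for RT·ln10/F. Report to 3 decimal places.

For a concentration cell E°cell = 0, since both electrodes use the same couple.
The compartment with the higher Ga3+(aq) concentration (0.86 M) acts as the cathode; ions are reduced there and produced at the dilute (0.000467 M) anode.
With n = 3, Ecell = −(0.0592/3)·log([dilute]/[conc]) = −(0.0592/3)·log(0.000467/0.86) = +0.064 V.

0.064 V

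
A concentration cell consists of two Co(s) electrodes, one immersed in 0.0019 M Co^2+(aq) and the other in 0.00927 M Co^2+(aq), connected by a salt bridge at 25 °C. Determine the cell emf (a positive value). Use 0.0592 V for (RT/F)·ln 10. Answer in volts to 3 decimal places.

0.020 V

For a concentration cell E°cell = 0, since both electrodes use the same couple.
The compartment with the higher Co^2+(aq) concentration (0.00927 M) acts as the cathode; ions are reduced there and produced at the dilute (0.0019 M) anode.
With n = 2, Ecell = −(0.0592/2)·log([dilute]/[conc]) = −(0.0592/2)·log(0.0019/0.00927) = +0.020 V.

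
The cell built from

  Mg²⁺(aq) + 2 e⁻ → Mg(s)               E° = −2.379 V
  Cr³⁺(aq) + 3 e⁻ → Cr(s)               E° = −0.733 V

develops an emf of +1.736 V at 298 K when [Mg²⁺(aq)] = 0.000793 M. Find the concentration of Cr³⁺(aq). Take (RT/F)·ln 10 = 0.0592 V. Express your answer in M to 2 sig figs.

0.81 M

The Cr³⁺/Cr couple has the larger reduction potential, so it is the cathode: E°cell = −0.733 − (−2.379) = +1.646 V and n = 6.
From the Nernst equation, log Q = n(E° − E)/0.0592 = 6·(+1.646 − (+1.736))/0.0592 = −9.122.
The balanced reaction is 2 Cr³⁺(aq) + 3 Mg(s) → 2 Cr(s) + 3 Mg²⁺(aq), so Q = [Mg²⁺(aq)]^3 / [Cr³⁺(aq)]^2.
Isolating [Cr³⁺(aq)] in Q = 10^{−9.122} yields log [Cr³⁺(aq)] = −0.090, i.e. 0.81 M.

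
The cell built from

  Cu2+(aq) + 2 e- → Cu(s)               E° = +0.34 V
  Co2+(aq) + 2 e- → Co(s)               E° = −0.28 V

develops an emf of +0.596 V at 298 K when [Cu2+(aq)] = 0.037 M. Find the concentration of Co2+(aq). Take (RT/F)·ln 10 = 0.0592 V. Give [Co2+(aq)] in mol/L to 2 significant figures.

0.24 M

Cu²⁺/Cu is the cathode (higher E°); E°cell = +0.34 − (−0.28) = +0.62 V with n = 2.
From the Nernst equation, log Q = n(E° − E)/0.0592 = 2·(+0.62 − (+0.596))/0.0592 = 0.811.
Balancing electrons gives Cu2+(aq) + Co(s) → Cu(s) + Co2+(aq); thus Q = [Co2+(aq)] / [Cu2+(aq)].
Substituting the known concentrations and solving, log [Co2+(aq)] = −0.621 and [Co2+(aq)] = 0.24 M.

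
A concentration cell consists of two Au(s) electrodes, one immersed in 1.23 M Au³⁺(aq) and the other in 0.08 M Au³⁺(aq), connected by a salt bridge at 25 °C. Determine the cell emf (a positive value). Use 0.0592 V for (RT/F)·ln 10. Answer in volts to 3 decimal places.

0.023 V

For a concentration cell E°cell = 0, since both electrodes use the same couple.
The compartment with the higher Au³⁺(aq) concentration (1.23 M) acts as the cathode; ions are reduced there and produced at the dilute (0.08 M) anode.
With n = 3, Ecell = −(0.0592/3)·log([dilute]/[conc]) = −(0.0592/3)·log(0.08/1.23) = +0.023 V.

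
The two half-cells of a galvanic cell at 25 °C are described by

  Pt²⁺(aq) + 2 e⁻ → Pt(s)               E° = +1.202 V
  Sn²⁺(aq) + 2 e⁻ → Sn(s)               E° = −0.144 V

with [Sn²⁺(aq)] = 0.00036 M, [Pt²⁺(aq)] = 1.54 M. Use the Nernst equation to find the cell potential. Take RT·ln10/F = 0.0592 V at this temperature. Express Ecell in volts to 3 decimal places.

+1.453 V

Since E°(Pt²⁺/Pt) > E°(Sn²⁺/Sn), Pt²⁺/Pt serves as the cathode.
E°cell = E°cat − E°an = +1.202 − (−0.144) = +1.346 V; n = 2.
The balanced reaction is Pt²⁺(aq) + Sn(s) → Pt(s) + Sn²⁺(aq), so Q = [Sn²⁺(aq)] / [Pt²⁺(aq)] = 0.000234 and log Q = −3.631.
By the Nernst equation, E = +1.346 − (0.0592/2)·(−3.631) = +1.453 V.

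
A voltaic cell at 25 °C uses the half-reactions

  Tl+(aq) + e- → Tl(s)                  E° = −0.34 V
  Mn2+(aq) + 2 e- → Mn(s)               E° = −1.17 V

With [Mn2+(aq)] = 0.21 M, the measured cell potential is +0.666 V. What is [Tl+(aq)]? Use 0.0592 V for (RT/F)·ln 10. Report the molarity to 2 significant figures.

0.00078 M

With Tl⁺/Tl at the cathode and Mn²⁺/Mn at the anode, E°cell = −0.34 − (−1.17) = +0.83 V (n = 2).
Since E = E° − (0.0592/n)·log Q, log Q = n(E° − E)/0.0592 = 5.541.
For 2 Tl+(aq) + Mn(s) → 2 Tl(s) + Mn2+(aq), the reaction quotient is Q = [Mn2+(aq)] / [Tl+(aq)]^2.
Isolating [Tl+(aq)] in Q = 10^{5.541} yields log [Tl+(aq)] = −3.109, i.e. 0.00078 M.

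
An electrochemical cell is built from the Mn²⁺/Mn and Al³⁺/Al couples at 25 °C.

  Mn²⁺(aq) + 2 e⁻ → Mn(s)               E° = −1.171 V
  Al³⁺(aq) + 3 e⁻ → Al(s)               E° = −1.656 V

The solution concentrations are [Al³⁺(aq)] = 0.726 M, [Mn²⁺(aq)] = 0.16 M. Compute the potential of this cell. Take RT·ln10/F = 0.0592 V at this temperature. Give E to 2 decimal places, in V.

+0.46 V

Mn²⁺/Mn is reduced (cathode, E° = −1.171 V) and Al³⁺/Al is oxidized (anode).
E°cell = −1.171 − (−1.656) = +0.485 V, with n = 6 electrons transferred.
Balancing gives 3 Mn²⁺(aq) + 2 Al(s) → 3 Mn(s) + 2 Al³⁺(aq); hence Q = [Al³⁺(aq)]^2 / [Mn²⁺(aq)]^3 = 129 (log Q = 2.110).
By the Nernst equation, E = +0.485 − (0.0592/6)·(2.110) = +0.46 V.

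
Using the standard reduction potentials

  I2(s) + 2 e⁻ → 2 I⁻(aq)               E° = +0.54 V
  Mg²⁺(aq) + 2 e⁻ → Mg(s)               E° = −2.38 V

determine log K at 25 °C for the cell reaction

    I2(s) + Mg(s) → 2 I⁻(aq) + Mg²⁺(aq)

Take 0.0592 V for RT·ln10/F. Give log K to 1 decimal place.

log K = 98.6

The I₂/I⁻ couple is reduced (cathode); E°cell = +0.54 − (−2.38) = +2.92 V with n = 2.
At equilibrium E = 0, so log K = nE°cell / 0.0592 = (2)(+2.92) / 0.0592 = 98.6.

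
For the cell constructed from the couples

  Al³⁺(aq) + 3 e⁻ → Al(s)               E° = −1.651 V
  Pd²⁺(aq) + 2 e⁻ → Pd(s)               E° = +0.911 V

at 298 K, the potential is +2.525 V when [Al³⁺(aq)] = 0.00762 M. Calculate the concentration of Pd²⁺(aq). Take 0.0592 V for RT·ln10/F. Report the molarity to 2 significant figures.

With Pd²⁺/Pd at the cathode and Al³⁺/Al at the anode, E°cell = +0.911 − (−1.651) = +2.562 V (n = 6).
From the Nernst equation, log Q = n(E° − E)/0.0592 = 6·(+2.562 − (+2.525))/0.0592 = 3.750.
For 3 Pd²⁺(aq) + 2 Al(s) → 3 Pd(s) + 2 Al³⁺(aq), the reaction quotient is Q = [Al³⁺(aq)]^2 / [Pd²⁺(aq)]^3.
Solving for the unknown gives log [Pd²⁺(aq)] = −2.662, so [Pd²⁺(aq)] ≈ 0.0022 M.

0.0022 M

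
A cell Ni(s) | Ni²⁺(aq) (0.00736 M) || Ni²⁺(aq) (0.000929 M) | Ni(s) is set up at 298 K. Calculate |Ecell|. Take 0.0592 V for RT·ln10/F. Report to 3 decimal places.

0.027 V

For a concentration cell E°cell = 0, since both electrodes use the same couple.
The compartment with the higher Ni²⁺(aq) concentration (0.00736 M) acts as the cathode; ions are reduced there and produced at the dilute (0.000929 M) anode.
With n = 2, Ecell = −(0.0592/2)·log([dilute]/[conc]) = −(0.0592/2)·log(0.000929/0.00736) = +0.027 V.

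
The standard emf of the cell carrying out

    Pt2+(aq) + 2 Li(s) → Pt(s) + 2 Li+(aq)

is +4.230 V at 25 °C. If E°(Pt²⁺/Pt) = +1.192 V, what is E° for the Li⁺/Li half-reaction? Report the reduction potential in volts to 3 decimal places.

In the reaction as written the Pt²⁺/Pt couple is reduced (cathode) and Li⁺/Li is oxidized (anode), so E°cell = E°(Pt²⁺/Pt) − E°(Li⁺/Li).
E°(Li⁺/Li) = E°(cathode) − E°cell = +1.192 − (+4.230) = −3.038 V.

−3.038 V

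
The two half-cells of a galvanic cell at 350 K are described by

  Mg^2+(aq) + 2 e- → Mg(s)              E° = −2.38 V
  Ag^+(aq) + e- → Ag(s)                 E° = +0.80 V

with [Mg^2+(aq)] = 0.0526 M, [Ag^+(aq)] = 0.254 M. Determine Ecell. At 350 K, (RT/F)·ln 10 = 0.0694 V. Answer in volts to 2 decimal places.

+3.18 V

The Ag⁺/Ag couple has the more positive E°, so it is the cathode; Mg²⁺/Mg is the anode.
E°cell = +0.80 − (−2.38) = +3.18 V, with n = 2 electrons transferred.
For the overall reaction 2 Ag^+(aq) + Mg(s) → 2 Ag(s) + Mg^2+(aq), Q = [Mg^2+(aq)] / [Ag^+(aq)]^2 = 0.815, giving log Q = −0.089.
By the Nernst equation, E = +3.18 − (0.0694/2)·(−0.089) = +3.18 V.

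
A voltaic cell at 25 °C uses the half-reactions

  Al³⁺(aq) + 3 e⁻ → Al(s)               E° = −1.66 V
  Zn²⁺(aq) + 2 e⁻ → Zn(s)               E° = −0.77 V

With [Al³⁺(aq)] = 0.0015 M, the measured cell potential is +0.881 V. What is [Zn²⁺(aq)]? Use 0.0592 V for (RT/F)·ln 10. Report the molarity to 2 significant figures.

0.0065 M

The Zn²⁺/Zn couple has the larger reduction potential, so it is the cathode: E°cell = −0.77 − (−1.66) = +0.89 V and n = 6.
Rearranging E = E° − (0.0592/n)·log Q gives log Q = 6(+0.89 − (+0.881))/0.0592 = 0.912.
For 3 Zn²⁺(aq) + 2 Al(s) → 3 Zn(s) + 2 Al³⁺(aq), the reaction quotient is Q = [Al³⁺(aq)]^2 / [Zn²⁺(aq)]^3.
Isolating [Zn²⁺(aq)] in Q = 10^{0.912} yields log [Zn²⁺(aq)] = −2.187, i.e. 0.0065 M.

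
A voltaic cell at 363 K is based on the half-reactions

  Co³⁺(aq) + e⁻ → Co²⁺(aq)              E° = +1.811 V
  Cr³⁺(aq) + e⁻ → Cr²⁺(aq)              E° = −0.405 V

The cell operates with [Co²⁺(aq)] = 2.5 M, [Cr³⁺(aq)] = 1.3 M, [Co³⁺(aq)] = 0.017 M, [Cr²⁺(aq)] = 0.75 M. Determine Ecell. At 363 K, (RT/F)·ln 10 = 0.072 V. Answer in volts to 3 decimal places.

+2.043 V

Since E°(Co³⁺/Co²⁺) > E°(Cr³⁺/Cr²⁺), Co³⁺/Co²⁺ serves as the cathode.
E°cell = E°cat − E°an = +1.811 − (−0.405) = +2.216 V; n = 1.
For the overall reaction Co³⁺(aq) + Cr²⁺(aq) → Co²⁺(aq) + Cr³⁺(aq), Q = ([Co²⁺(aq)]·[Cr³⁺(aq)]) / ([Co³⁺(aq)]·[Cr²⁺(aq)]) = 255, giving log Q = 2.406.
E = E° − (0.072/n)·log Q = +2.216 − (0.072/1)(2.406) = +2.043 V.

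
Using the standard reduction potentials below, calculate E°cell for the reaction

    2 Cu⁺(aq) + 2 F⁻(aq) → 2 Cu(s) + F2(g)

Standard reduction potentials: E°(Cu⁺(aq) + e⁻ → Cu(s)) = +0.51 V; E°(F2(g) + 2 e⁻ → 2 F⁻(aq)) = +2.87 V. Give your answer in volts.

In the reaction as written, Cu⁺(aq) is reduced (cathode) and F2(g) is produced by oxidation at the anode.
E°cell = E°(cathode) − E°(anode) = +0.51 − (+2.87) = −2.36 V.

−2.36 V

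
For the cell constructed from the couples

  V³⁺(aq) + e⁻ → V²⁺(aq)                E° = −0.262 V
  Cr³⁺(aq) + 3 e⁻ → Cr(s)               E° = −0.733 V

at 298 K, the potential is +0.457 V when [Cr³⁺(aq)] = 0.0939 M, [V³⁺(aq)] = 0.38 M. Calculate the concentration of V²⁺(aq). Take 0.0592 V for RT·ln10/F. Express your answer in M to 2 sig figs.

1.4 M

The V³⁺/V²⁺ couple has the larger reduction potential, so it is the cathode: E°cell = −0.262 − (−0.733) = +0.471 V and n = 3.
Since E = E° − (0.0592/n)·log Q, log Q = n(E° − E)/0.0592 = 0.709.
The balanced reaction is 3 V³⁺(aq) + Cr(s) → 3 V²⁺(aq) + Cr³⁺(aq), so Q = ([V²⁺(aq)]^3·[Cr³⁺(aq)]) / [V³⁺(aq)]^3.
Solving for the unknown gives log [V²⁺(aq)] = 0.159, so [V²⁺(aq)] ≈ 1.4 M.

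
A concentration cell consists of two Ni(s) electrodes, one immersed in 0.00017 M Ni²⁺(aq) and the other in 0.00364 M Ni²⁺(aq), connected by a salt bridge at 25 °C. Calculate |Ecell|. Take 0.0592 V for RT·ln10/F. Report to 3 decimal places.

For a concentration cell E°cell = 0, since both electrodes use the same couple.
The compartment with the higher Ni²⁺(aq) concentration (0.00364 M) acts as the cathode; ions are reduced there and produced at the dilute (0.00017 M) anode.
With n = 2, Ecell = −(0.0592/2)·log([dilute]/[conc]) = −(0.0592/2)·log(0.00017/0.00364) = +0.039 V.

0.039 V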